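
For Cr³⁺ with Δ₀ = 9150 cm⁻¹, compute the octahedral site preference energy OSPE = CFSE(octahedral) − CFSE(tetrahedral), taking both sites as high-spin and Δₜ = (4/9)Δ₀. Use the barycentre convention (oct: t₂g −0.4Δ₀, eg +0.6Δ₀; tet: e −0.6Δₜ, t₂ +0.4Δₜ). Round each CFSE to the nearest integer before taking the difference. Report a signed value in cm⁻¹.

-7727

Cr is in group 6, so Cr³⁺ is d³ (6 − 3 = 3).
In an octahedral site d³ (HS) is t₂g³ eg⁰, giving CFSE(oct) = -1.2Δ₀ = -10980 cm⁻¹.
Tetrahedral: e² t₂¹, CFSE = 2(−0.6) + 1(+0.4) = -0.8Δₜ = -0.8 × (4/9) × 9150 = -3253 cm⁻¹.
OSPE = CFSE(oct) − CFSE(tet) = -10980 − (-3253) = -7727 cm⁻¹.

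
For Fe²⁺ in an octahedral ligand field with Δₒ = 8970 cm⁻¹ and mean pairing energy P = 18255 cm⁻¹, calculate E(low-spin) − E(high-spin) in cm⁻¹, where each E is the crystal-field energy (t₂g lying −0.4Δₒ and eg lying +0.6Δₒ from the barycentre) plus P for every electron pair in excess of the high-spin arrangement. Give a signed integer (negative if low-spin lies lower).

18570

Fe²⁺: group 8, so d-count = 8 − 2 = 6.
High-spin: t₂g⁴ eg², CFSE = -0.4Δₒ = -3588 cm⁻¹.
For low-spin the configuration is t₂g⁶ eg⁰: orbital energy -2.4 × 8970 = -21528 cm⁻¹, and 2 additional pairs relative to high-spin add 36510 cm⁻¹, giving 14982 cm⁻¹.
E(LS) − E(HS) = 14982 − (-3588) = 18570 cm⁻¹.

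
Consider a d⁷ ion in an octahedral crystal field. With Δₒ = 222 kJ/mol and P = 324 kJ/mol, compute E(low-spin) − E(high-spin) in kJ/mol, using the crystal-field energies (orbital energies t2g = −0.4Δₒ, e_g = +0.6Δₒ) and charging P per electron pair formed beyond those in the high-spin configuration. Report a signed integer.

In the high-spin limit (t2g^5 e_g^2) the orbital term is -0.8Δₒ = -178 kJ/mol, with no excess pairing.
Low-spin: t2g^6 e_g^1, orbital CFSE = -1.8Δₒ = -400 kJ/mol; plus 1 excess pair × P = +324 kJ/mol; total -76 kJ/mol.
Thus E(LS) − E(HS) = 102 kJ/mol.

102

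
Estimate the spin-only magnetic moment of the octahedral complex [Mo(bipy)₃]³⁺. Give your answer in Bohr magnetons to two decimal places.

bipy is neutral, so the +3 overall charge sits on Mo: oxidation state +3.
Mo sits in group 6; removing 3 electrons leaves Mo³⁺ with 6 − 3 = 3 d electrons.
Configuration: t2g^3 e_g^0 → 3 unpaired electrons.
μ(spin-only) = √[3(3+2)] = √15 ≈ 3.87 Bohr magnetons.

3.87 Bohr magnetons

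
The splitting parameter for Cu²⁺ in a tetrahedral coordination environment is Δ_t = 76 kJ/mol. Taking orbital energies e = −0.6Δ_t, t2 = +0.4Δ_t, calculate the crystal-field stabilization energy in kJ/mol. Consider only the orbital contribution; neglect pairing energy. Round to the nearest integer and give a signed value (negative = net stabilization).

Cu is in group 11, so Cu²⁺ is d⁹ (11 − 2 = 9).
Tetrahedral splitting is small, so the complex is high-spin.
Electron filling gives e^4 t2^5.
The orbital stabilization is -0.4Δ_t = -0.4 × 76 = -30 kJ/mol.

-30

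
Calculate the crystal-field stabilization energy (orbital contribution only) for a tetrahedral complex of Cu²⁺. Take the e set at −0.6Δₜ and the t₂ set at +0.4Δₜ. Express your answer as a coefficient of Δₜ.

Cu is in group 11, so Cu²⁺ is d⁹ (11 − 2 = 9).
With tetrahedral geometry the complex is necessarily high-spin.
Configuration: e⁴ t₂⁵.
CFSE = 4(-0.6Δₜ) + 5(0.4Δₜ) = -2.4Δₜ + 2.0Δₜ = -0.4Δₜ.

-0.4 Δₜ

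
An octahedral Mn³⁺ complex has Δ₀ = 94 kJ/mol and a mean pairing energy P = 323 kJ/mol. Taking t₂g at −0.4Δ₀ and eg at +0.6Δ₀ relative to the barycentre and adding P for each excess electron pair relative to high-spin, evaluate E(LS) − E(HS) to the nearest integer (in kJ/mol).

229

Mn is in group 7, so Mn³⁺ is d⁴ (7 − 3 = 4).
High-spin: t₂g³ eg¹, CFSE = -0.6Δ₀ = -56 kJ/mol.
For low-spin the configuration is t₂g⁴ eg⁰: orbital energy -1.6 × 94 = -150 kJ/mol, and 1 additional pair relative to high-spin adds 323 kJ/mol, giving 173 kJ/mol.
The difference is 173 − (-56) = 229 kJ/mol, so high-spin lies lower.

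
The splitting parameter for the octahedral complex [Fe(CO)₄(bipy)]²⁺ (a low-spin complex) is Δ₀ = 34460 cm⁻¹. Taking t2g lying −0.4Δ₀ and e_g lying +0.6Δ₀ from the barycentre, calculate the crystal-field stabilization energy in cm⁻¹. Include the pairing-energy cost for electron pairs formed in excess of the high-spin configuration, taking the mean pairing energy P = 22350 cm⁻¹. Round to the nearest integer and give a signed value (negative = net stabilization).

-38004

Ligand charges: 4×(+0) from CO and 1×(+0) from bipy sum to +0; with overall charge +2, Fe is +2.
Fe sits in group 8; removing 2 electrons leaves Fe²⁺ with 8 − 2 = 6 d electrons.
Electron filling gives t2g^6 e_g^0.
Orbital CFSE = 6(-0.4) + 0(0.6) = -2.4Δ₀ = -2.4 × 34460 = -82704 cm⁻¹.
Relative to high-spin t2g^4 e_g^2 (1 paired), the low-spin configuration has 2 additional pairs, contributing +2 × 22350 = +44700 cm⁻¹.
Overall CFSE = -82704 + 44700 = -38004 cm⁻¹.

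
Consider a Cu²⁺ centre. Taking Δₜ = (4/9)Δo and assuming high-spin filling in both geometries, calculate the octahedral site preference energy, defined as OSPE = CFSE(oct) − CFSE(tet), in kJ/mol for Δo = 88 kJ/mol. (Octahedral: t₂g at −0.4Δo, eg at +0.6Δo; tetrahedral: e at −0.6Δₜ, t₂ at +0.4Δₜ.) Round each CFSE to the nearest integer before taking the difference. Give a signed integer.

Cu sits in group 11; removing 2 electrons leaves Cu²⁺ with 11 − 2 = 9 d electrons.
Octahedral (high-spin): t₂g⁶ eg³, CFSE = 6(−0.4) + 3(+0.6) = -0.6Δo = -0.6 × 88 = -53 kJ/mol.
In a tetrahedral site the filling is e⁴ t₂⁵: CFSE(tet) = -0.4Δₜ = -0.4 × (4/9)(88) = -16 kJ/mol.
OSPE = -53 − (-16) = -37 kJ/mol.

-37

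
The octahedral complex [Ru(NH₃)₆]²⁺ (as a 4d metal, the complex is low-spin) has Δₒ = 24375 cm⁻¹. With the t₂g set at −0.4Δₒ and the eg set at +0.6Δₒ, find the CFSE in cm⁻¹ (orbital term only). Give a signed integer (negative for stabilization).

-58500

NH₃ is neutral, so the +2 overall charge sits on Ru: oxidation state +2.
Group 8 minus oxidation state +2 gives a d⁶ configuration for Ru²⁺.
Electron filling gives t₂g⁶ eg⁰.
CFSE(orbital) = 6×(-0.4Δₒ) + 0×(0.6Δₒ) = -2.4Δₒ; with Δₒ = 24375 cm⁻¹ that is -58500 cm⁻¹.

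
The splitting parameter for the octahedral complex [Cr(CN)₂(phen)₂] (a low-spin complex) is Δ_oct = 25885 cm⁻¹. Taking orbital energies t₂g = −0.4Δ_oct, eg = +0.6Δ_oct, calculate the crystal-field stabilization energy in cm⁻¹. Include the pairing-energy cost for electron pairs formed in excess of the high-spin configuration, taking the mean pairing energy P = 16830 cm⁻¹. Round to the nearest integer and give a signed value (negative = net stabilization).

-24586

Ligand charges: 2×(-1) from CN⁻ and 2×(+0) from phen sum to -2; with overall charge +0, Cr is +2.
Cr is in group 6, so Cr²⁺ is d⁴ (6 − 2 = 4).
Configuration: t₂g⁴ eg⁰.
The orbital stabilization is -1.6Δ_oct = -1.6 × 25885 = -41416 cm⁻¹.
Relative to high-spin t₂g³ eg¹ (0 paired), the low-spin configuration has 1 additional pair, contributing +1 × 16830 = +16830 cm⁻¹.
Overall CFSE = -41416 + 16830 = -24586 cm⁻¹.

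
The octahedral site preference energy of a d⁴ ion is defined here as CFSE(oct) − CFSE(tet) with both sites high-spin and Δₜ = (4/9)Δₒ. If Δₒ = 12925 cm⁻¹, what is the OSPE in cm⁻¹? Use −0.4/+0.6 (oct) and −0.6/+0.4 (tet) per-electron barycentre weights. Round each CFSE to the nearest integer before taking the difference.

-5457

Octahedral high-spin t₂g³ eg¹: CFSE = -0.6 × 12925 = -7755 cm⁻¹.
Tetrahedral: e² t₂², CFSE = 2(−0.6) + 2(+0.4) = -0.4Δₜ = -0.4 × (4/9) × 12925 = -2298 cm⁻¹.
OSPE = -7755 − (-2298) = -5457 cm⁻¹.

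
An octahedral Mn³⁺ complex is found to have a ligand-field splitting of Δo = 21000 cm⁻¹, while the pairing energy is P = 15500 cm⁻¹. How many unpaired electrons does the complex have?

Mn sits in group 7; removing 3 electrons leaves Mn³⁺ with 7 − 3 = 4 d electrons.
Δo > P, so pairing is preferred: the ground state is low-spin.
That gives t₂g⁴ eg⁰.
Unpaired electrons: 2.

2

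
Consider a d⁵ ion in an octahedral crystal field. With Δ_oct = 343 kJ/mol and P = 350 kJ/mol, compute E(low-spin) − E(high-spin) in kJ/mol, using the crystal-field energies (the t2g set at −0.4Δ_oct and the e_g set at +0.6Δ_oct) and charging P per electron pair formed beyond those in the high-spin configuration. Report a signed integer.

High-spin: t2g^3 e_g^2, CFSE = 0.0Δ_oct = 0 kJ/mol.
Low-spin: t2g^5 e_g^0, orbital CFSE = -2.0Δ_oct = -686 kJ/mol; plus 2 excess pairs × P = +700 kJ/mol; total 14 kJ/mol.
Thus E(LS) − E(HS) = 14 kJ/mol.

14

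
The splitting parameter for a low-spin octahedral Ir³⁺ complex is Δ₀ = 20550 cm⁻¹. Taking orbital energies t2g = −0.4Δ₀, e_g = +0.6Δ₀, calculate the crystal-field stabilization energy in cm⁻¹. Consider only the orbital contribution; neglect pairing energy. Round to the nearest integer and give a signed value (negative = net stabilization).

Group 9 minus oxidation state +3 gives a d⁶ configuration for Ir³⁺.
The d⁶ electrons fill as t2g^6 e_g^0.
CFSE(orbital) = 6×(-0.4Δ₀) + 0×(0.6Δ₀) = -2.4Δ₀; with Δ₀ = 20550 cm⁻¹ that is -49320 cm⁻¹.

-49320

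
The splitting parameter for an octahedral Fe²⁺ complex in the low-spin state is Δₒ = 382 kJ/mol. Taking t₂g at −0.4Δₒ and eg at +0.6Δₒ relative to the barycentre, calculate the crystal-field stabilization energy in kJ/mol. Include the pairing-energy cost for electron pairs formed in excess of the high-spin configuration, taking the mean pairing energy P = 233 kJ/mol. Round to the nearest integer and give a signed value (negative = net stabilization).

Fe sits in group 8; removing 2 electrons leaves Fe²⁺ with 8 − 2 = 6 d electrons.
Electron filling gives t₂g⁶ eg⁰.
Orbital CFSE = 6(-0.4) + 0(0.6) = -2.4Δₒ = -2.4 × 382 = -917 kJ/mol.
Pairing penalty: 3 pairs vs 1 in the high-spin reference → 2 extra × P = 466 kJ/mol.
Combining: -917 + 466 = -451 kJ/mol.

-451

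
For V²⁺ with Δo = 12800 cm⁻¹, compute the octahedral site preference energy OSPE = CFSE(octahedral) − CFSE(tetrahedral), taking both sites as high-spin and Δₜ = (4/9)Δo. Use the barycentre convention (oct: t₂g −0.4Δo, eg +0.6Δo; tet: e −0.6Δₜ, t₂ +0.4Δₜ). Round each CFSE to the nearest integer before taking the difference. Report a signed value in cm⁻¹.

-10809

Group 5 minus oxidation state +2 gives a d³ configuration for V²⁺.
Octahedral high-spin t2g^3 e_g^0: CFSE = -1.2 × 12800 = -15360 cm⁻¹.
In a tetrahedral site the filling is e^2 t2^1: CFSE(tet) = -0.8Δₜ = -0.8 × (4/9)(12800) = -4551 cm⁻¹.
OSPE = -15360 − (-4551) = -10809 cm⁻¹.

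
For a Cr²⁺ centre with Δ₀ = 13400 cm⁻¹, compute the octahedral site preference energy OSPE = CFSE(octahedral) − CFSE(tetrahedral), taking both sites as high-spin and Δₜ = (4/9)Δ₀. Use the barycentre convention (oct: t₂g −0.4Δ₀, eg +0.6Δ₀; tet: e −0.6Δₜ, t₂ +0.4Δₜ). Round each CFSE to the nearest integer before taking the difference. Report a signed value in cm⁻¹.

-5658

Cr²⁺: group 6, so d-count = 6 − 2 = 4.
In an octahedral site d⁴ (HS) is t₂g³ eg¹, giving CFSE(oct) = -0.6Δ₀ = -8040 cm⁻¹.
Tetrahedral e² t₂² gives -0.4Δₜ = -0.4 × (4/9) × 13400 = -2382 cm⁻¹.
OSPE = CFSE(oct) − CFSE(tet) = -8040 − (-2382) = -5658 cm⁻¹.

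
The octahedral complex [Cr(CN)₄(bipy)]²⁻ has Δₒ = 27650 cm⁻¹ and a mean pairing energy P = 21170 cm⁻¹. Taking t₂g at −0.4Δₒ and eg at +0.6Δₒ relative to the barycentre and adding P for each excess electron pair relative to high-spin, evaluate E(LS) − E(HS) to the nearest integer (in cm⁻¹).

Ligand charges: 4×(-1) from CN⁻ and 1×(+0) from bipy sum to -4; with overall charge -2, Cr is +2.
Group 6 minus oxidation state +2 gives a d⁴ configuration for Cr²⁺.
High-spin d⁴ fills as t₂g³ eg¹ with CFSE 3(−0.4) + 1(+0.6) = -0.6Δₒ = -16590 cm⁻¹.
Low-spin t₂g⁴ eg⁰ gives -1.6Δₒ = -44240 cm⁻¹, but forming 1 extra pair costs 1P = 21170 cm⁻¹, so E(LS) = -44240 + 21170 = -23070 cm⁻¹.
The difference is -23070 − (-16590) = -6480 cm⁻¹, so low-spin lies lower.

-6480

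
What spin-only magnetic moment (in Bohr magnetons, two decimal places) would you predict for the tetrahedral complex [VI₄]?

Each I⁻ contributes -1; 4 × (-1) = -4. With overall charge +0, V is in the +4 oxidation state.
V sits in group 5; removing 4 electrons leaves V⁴⁺ with 5 − 4 = 1 d electrons.
With tetrahedral geometry the complex is necessarily high-spin.
Configuration: e¹ t₂⁰ → 1 unpaired electron.
μ(spin-only) = √[1(1+2)] = √3 ≈ 1.73 Bohr magnetons.

1.73 Bohr magnetons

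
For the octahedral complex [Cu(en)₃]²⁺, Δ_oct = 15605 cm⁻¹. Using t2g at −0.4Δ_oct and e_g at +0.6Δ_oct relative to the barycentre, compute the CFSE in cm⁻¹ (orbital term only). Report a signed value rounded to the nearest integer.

en is neutral, so the +2 overall charge sits on Cu: oxidation state +2.
Cu is in group 11, so Cu²⁺ is d⁹ (11 − 2 = 9).
For octahedral d⁹ the high- and low-spin configurations coincide.
The d⁹ electrons fill as t2g^6 e_g^3.
CFSE(orbital) = 6×(-0.4Δ_oct) + 3×(0.6Δ_oct) = -0.6Δ_oct; with Δ_oct = 15605 cm⁻¹ that is -9363 cm⁻¹.

-9363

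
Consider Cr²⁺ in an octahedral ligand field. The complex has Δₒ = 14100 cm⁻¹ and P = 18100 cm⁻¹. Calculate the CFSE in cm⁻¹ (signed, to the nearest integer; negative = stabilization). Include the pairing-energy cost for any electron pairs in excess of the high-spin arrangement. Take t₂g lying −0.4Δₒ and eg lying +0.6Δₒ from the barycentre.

Group 6 minus oxidation state +2 gives a d⁴ configuration for Cr²⁺.
Δₒ < P, so pairing is avoided: the ground state is high-spin.
Configuration: t₂g³ eg¹.
Orbital CFSE = -0.6Δₒ = -0.6 × 14100 = -8460 cm⁻¹.
High-spin has no excess pairs, so no pairing correction applies.

-8460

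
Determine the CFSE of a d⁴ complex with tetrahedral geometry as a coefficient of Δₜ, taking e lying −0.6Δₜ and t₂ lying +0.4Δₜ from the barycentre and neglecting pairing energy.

-0.4 Δₜ

Tetrahedral splitting is small, so the complex is high-spin.
Configuration: e² t₂².
CFSE = 2(-0.6Δₜ) + 2(0.4Δₜ) = -1.2Δₜ + 0.8Δₜ = -0.4Δₜ.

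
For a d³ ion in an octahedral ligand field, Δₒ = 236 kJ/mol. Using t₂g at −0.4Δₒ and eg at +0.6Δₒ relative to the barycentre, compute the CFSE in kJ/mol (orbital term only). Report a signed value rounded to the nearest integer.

The d³ electrons fill as t₂g³ eg⁰.
The orbital stabilization is -1.2Δₒ = -1.2 × 236 = -283 kJ/mol.

-283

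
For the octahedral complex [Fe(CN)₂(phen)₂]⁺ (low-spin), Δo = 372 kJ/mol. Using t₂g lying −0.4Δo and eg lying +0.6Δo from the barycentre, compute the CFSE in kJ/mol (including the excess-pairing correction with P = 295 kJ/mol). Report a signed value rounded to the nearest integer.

-154

Ligand charges: 2×(-1) from CN⁻ and 2×(+0) from phen sum to -2; with overall charge +1, Fe is +3.
Fe is in group 8, so Fe³⁺ is d⁵ (8 − 3 = 5).
The d⁵ electrons fill as t₂g⁵ eg⁰.
The orbital stabilization is -2.0Δo = -2.0 × 372 = -744 kJ/mol.
Relative to high-spin t₂g³ eg² (0 paired), the low-spin configuration has 2 additional pairs, contributing +2 × 295 = +590 kJ/mol.
Net CFSE = -744 + 590 = -154 kJ/mol.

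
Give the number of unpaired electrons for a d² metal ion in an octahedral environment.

2

Configuration: t₂g² eg⁰, giving 2 unpaired electrons.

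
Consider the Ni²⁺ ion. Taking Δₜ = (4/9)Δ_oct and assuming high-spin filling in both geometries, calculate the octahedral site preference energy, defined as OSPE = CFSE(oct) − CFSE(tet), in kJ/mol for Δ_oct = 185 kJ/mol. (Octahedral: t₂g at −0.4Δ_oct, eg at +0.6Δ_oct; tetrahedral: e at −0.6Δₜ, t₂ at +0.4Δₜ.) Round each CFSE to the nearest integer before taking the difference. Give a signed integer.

Ni²⁺: group 10, so d-count = 10 − 2 = 8.
In an octahedral site d⁸ (HS) is t₂g⁶ eg², giving CFSE(oct) = -1.2Δ_oct = -222 kJ/mol.
In a tetrahedral site the filling is e⁴ t₂⁴: CFSE(tet) = -0.8Δₜ = -0.8 × (4/9)(185) = -66 kJ/mol.
OSPE = -222 − (-66) = -156 kJ/mol.

-156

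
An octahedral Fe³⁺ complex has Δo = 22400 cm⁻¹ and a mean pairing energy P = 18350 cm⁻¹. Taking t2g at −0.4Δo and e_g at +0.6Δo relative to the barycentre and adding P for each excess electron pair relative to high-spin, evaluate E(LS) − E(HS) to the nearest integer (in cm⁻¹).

-8100

Fe³⁺: group 8, so d-count = 8 − 3 = 5.
High-spin d⁵ fills as t2g^3 e_g^2 with CFSE 3(−0.4) + 2(+0.6) = 0.0Δo = 0 cm⁻¹.
Low-spin: t2g^5 e_g^0, orbital CFSE = -2.0Δo = -44800 cm⁻¹; plus 2 excess pairs × P = +36700 cm⁻¹; total -8100 cm⁻¹.
E(LS) − E(HS) = -8100 − (0) = -8100 cm⁻¹.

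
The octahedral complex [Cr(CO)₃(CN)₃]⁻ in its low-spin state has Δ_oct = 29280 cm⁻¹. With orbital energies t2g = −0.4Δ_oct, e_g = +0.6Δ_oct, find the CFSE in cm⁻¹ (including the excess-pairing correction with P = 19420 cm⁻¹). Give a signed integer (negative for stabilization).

Ligand charges: 3×(+0) from CO and 3×(-1) from CN⁻ sum to -3; with overall charge -1, Cr is +2.
Group 6 minus oxidation state +2 gives a d⁴ configuration for Cr²⁺.
Electron filling gives t2g^4 e_g^0.
The orbital stabilization is -1.6Δ_oct = -1.6 × 29280 = -46848 cm⁻¹.
Relative to high-spin t2g^3 e_g^1 (0 paired), the low-spin configuration has 1 additional pair, contributing +1 × 19420 = +19420 cm⁻¹.
Overall CFSE = -46848 + 19420 = -27428 cm⁻¹.

-27428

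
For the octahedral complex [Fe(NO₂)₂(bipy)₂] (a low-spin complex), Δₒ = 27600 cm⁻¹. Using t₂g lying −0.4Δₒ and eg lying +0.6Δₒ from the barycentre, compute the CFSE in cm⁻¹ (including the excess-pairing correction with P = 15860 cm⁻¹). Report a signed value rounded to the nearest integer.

Ligand charges: 2×(-1) from NO₂⁻ and 2×(+0) from bipy sum to -2; with overall charge +0, Fe is +2.
Fe is in group 8, so Fe²⁺ is d⁶ (8 − 2 = 6).
Configuration: t₂g⁶ eg⁰.
CFSE(orbital) = 6×(-0.4Δₒ) + 0×(0.6Δₒ) = -2.4Δₒ; with Δₒ = 27600 cm⁻¹ that is -66240 cm⁻¹.
Pairing penalty: 3 pairs vs 1 in the high-spin reference → 2 extra × P = 31720 cm⁻¹.
Combining: -66240 + 31720 = -34520 cm⁻¹.

-34520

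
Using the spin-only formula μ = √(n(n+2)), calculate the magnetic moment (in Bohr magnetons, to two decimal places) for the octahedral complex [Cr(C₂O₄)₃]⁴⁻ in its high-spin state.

Each C₂O₄²⁻ contributes -2; 3 × (-2) = -6. With overall charge -4, Cr is in the +2 oxidation state.
Cr is in group 6, so Cr²⁺ is d⁴ (6 − 2 = 4).
Configuration: t₂g³ eg¹ → 4 unpaired electrons.
μ(spin-only) = √[4(4+2)] = √24 ≈ 4.90 Bohr magnetons.

4.90 Bohr magnetons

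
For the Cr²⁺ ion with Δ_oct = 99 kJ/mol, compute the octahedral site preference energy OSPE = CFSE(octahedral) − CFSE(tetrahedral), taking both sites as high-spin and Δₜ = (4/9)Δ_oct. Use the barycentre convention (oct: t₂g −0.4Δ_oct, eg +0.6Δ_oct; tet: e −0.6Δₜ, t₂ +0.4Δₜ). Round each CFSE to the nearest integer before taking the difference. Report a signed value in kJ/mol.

-41

Cr is in group 6, so Cr²⁺ is d⁴ (6 − 2 = 4).
In an octahedral site d⁴ (HS) is t2g^3 e_g^1, giving CFSE(oct) = -0.6Δ_oct = -59 kJ/mol.
Tetrahedral: e^2 t2^2, CFSE = 2(−0.6) + 2(+0.4) = -0.4Δₜ = -0.4 × (4/9) × 99 = -18 kJ/mol.
OSPE = -59 − (-18) = -41 kJ/mol.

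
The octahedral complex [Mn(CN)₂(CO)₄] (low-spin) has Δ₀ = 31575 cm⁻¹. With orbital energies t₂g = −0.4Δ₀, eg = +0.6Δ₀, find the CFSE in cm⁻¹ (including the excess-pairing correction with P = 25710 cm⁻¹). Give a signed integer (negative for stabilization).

Ligand charges: 2×(-1) from CN⁻ and 4×(+0) from CO sum to -2; with overall charge +0, Mn is +2.
Mn sits in group 7; removing 2 electrons leaves Mn²⁺ with 7 − 2 = 5 d electrons.
The d⁵ electrons fill as t₂g⁵ eg⁰.
Orbital CFSE = 5(-0.4) + 0(0.6) = -2.0Δ₀ = -2.0 × 31575 = -63150 cm⁻¹.
High-spin d⁵ would be t₂g³ eg² with 0 pairs; low-spin has 2, so 2 excess pairs cost +2P = +51420 cm⁻¹.
Net CFSE = -63150 + 51420 = -11730 cm⁻¹.

-11730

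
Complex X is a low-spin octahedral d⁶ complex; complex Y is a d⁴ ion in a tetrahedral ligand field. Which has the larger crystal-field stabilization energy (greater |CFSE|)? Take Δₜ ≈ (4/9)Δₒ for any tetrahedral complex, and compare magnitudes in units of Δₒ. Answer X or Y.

X

X: t₂g⁶ eg⁰, CFSE = -2.4Δₒ.
Y: Tetrahedral fields are weak (Δₜ ≈ 4/9 Δₒ), so electrons fill high-spin; e² t₂², CFSE = -0.4Δₜ ≈ -0.18Δₒ.
So X has the larger |CFSE|.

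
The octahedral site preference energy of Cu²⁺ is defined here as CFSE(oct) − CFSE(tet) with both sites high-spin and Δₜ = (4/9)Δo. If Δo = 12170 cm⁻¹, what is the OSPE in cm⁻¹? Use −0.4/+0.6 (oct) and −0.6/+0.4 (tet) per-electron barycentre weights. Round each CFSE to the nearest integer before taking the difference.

Cu sits in group 11; removing 2 electrons leaves Cu²⁺ with 11 − 2 = 9 d electrons.
Octahedral high-spin t₂g⁶ eg³: CFSE = -0.6 × 12170 = -7302 cm⁻¹.
Tetrahedral e⁴ t₂⁵ gives -0.4Δₜ = -0.4 × (4/9) × 12170 = -2164 cm⁻¹.
Subtracting, OSPE = -7302 − (-2164) = -5138 cm⁻¹.

-5138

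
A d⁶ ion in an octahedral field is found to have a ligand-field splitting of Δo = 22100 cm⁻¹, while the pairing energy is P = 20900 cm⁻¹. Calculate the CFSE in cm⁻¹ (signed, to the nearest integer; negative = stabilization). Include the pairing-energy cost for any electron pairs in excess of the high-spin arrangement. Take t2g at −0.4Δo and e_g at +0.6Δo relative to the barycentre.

With Δo > P the complex is low-spin.
Filling d⁶ accordingly: t2g^6 e_g^0.
Orbital CFSE = -2.4Δo = -2.4 × 22100 = -53040 cm⁻¹.
Excess pairs vs high-spin: 3 − 1 = 2; pairing cost = +41800 cm⁻¹.
Net CFSE = -53040 + 41800 = -11240 cm⁻¹.

-11240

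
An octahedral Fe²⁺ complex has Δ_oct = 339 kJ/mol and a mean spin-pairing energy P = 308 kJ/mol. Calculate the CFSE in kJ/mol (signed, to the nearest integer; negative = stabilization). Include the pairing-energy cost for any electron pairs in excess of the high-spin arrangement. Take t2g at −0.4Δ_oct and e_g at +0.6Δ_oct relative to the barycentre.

Fe²⁺: group 8, so d-count = 8 − 2 = 6.
Δ_oct > P, so pairing is preferred: the ground state is low-spin.
That gives t2g^6 e_g^0.
Orbital CFSE = -2.4Δ_oct = -2.4 × 339 = -814 kJ/mol.
Excess pairs vs high-spin: 3 − 1 = 2; pairing cost = +616 kJ/mol.
Net CFSE = -814 + 616 = -198 kJ/mol.

-198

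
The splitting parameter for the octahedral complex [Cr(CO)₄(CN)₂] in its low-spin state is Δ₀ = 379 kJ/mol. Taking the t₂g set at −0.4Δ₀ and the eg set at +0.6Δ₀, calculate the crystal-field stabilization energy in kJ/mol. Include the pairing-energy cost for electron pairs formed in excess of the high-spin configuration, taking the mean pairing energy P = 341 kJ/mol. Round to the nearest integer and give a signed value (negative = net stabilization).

-265

Ligand charges: 4×(+0) from CO and 2×(-1) from CN⁻ sum to -2; with overall charge +0, Cr is +2.
Group 6 minus oxidation state +2 gives a d⁴ configuration for Cr²⁺.
Electron filling gives t₂g⁴ eg⁰.
Orbital CFSE = 4(-0.4) + 0(0.6) = -1.6Δ₀ = -1.6 × 379 = -606 kJ/mol.
Relative to high-spin t₂g³ eg¹ (0 paired), the low-spin configuration has 1 additional pair, contributing +1 × 341 = +341 kJ/mol.
Overall CFSE = -606 + 341 = -265 kJ/mol.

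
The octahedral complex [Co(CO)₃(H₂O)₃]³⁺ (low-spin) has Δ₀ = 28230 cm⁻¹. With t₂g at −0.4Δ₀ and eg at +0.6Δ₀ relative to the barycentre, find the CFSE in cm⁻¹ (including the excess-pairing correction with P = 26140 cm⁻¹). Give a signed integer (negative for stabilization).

-15472

Ligand charges: 3×(+0) from CO and 3×(+0) from H₂O sum to +0; with overall charge +3, Co is +3.
Co sits in group 9; removing 3 electrons leaves Co³⁺ with 9 − 3 = 6 d electrons.
The d⁶ electrons fill as t₂g⁶ eg⁰.
The orbital stabilization is -2.4Δ₀ = -2.4 × 28230 = -67752 cm⁻¹.
High-spin d⁶ would be t₂g⁴ eg² with 1 pair; low-spin has 3, so 2 excess pairs cost +2P = +52280 cm⁻¹.
Combining: -67752 + 52280 = -15472 cm⁻¹.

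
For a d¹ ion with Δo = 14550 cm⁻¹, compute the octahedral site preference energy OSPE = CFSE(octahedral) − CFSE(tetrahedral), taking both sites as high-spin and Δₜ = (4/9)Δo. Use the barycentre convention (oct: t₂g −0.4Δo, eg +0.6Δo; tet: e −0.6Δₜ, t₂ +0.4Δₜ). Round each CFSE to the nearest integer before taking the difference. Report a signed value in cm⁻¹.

-1940

Octahedral (high-spin): t₂g¹ eg⁰, CFSE = 1(−0.4) + 0(+0.6) = -0.4Δo = -0.4 × 14550 = -5820 cm⁻¹.
Tetrahedral e¹ t₂⁰ gives -0.6Δₜ = -0.6 × (4/9) × 14550 = -3880 cm⁻¹.
OSPE = -5820 − (-3880) = -1940 cm⁻¹.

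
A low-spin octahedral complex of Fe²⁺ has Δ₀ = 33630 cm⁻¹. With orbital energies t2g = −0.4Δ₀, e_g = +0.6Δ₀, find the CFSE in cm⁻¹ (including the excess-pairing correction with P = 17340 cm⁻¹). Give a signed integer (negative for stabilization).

-46032

Fe²⁺: group 8, so d-count = 8 − 2 = 6.
Configuration: t2g^6 e_g^0.
The orbital stabilization is -2.4Δ₀ = -2.4 × 33630 = -80712 cm⁻¹.
Pairing penalty: 3 pairs vs 1 in the high-spin reference → 2 extra × P = 34680 cm⁻¹.
Combining: -80712 + 34680 = -46032 cm⁻¹.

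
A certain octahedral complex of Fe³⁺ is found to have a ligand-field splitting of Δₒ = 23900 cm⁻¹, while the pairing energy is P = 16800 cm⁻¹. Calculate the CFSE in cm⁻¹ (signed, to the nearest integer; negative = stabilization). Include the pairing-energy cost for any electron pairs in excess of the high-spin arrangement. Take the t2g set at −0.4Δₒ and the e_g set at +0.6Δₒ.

Group 8 minus oxidation state +3 gives a d⁵ configuration for Fe³⁺.
Since Δₒ = 23900 cm⁻¹ > P = 16800 cm⁻¹, the complex adopts the low-spin configuration.
Filling d⁵ accordingly: t2g^5 e_g^0.
Orbital CFSE = -2.0Δₒ = -2.0 × 23900 = -47800 cm⁻¹.
Excess pairs vs high-spin: 2 − 0 = 2; pairing cost = +33600 cm⁻¹.
Net CFSE = -47800 + 33600 = -14200 cm⁻¹.

-14200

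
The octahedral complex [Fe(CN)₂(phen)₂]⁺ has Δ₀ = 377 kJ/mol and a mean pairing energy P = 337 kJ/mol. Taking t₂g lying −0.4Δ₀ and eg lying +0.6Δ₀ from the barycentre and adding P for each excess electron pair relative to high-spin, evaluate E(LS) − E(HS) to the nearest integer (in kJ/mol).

-80

Ligand charges: 2×(-1) from CN⁻ and 2×(+0) from phen sum to -2; with overall charge +1, Fe is +3.
Group 8 minus oxidation state +3 gives a d⁵ configuration for Fe³⁺.
In the high-spin limit (t₂g³ eg²) the orbital term is 0.0Δ₀ = 0 kJ/mol, with no excess pairing.
Low-spin t₂g⁵ eg⁰ gives -2.0Δ₀ = -754 kJ/mol, but forming 2 extra pairs costs 2P = 674 kJ/mol, so E(LS) = -754 + 674 = -80 kJ/mol.
The difference is -80 − (0) = -80 kJ/mol, so low-spin lies lower.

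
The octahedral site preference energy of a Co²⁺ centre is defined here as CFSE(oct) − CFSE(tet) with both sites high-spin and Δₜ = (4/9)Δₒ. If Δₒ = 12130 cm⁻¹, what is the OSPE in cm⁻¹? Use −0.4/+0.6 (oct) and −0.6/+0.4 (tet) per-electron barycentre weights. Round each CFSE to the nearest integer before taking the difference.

Group 9 minus oxidation state +2 gives a d⁷ configuration for Co²⁺.
In an octahedral site d⁷ (HS) is t2g^5 e_g^2, giving CFSE(oct) = -0.8Δₒ = -9704 cm⁻¹.
Tetrahedral: e^4 t2^3, CFSE = 4(−0.6) + 3(+0.4) = -1.2Δₜ = -1.2 × (4/9) × 12130 = -6469 cm⁻¹.
Subtracting, OSPE = -9704 − (-6469) = -3235 cm⁻¹.

-3235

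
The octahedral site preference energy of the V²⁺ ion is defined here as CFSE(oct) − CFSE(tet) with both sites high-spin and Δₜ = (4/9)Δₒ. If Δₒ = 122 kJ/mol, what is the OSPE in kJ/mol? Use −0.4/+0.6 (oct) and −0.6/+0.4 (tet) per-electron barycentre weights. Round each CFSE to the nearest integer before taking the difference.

V is in group 5, so V²⁺ is d³ (5 − 2 = 3).
Octahedral (high-spin): t₂g³ eg⁰, CFSE = 3(−0.4) + 0(+0.6) = -1.2Δₒ = -1.2 × 122 = -146 kJ/mol.
In a tetrahedral site the filling is e² t₂¹: CFSE(tet) = -0.8Δₜ = -0.8 × (4/9)(122) = -43 kJ/mol.
OSPE = -146 − (-43) = -103 kJ/mol.

-103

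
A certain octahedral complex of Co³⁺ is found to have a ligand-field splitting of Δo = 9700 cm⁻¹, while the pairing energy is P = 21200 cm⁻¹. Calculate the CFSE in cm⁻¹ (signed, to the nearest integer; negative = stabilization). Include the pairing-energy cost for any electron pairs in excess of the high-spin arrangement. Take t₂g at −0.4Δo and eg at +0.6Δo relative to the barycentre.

Group 9 minus oxidation state +3 gives a d⁶ configuration for Co³⁺.
With Δo < P the complex is high-spin.
Configuration: t₂g⁴ eg².
Orbital CFSE = -0.4Δo = -0.4 × 9700 = -3880 cm⁻¹.
High-spin has no excess pairs, so no pairing correction applies.

-3880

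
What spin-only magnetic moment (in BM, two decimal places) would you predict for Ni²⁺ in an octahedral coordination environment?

2.83 BM

Ni²⁺: group 10, so d-count = 10 − 2 = 8.
Configuration: t2g^6 e_g^2 → 2 unpaired electrons.
μ(spin-only) = √[2(2+2)] = √8 ≈ 2.83 BM.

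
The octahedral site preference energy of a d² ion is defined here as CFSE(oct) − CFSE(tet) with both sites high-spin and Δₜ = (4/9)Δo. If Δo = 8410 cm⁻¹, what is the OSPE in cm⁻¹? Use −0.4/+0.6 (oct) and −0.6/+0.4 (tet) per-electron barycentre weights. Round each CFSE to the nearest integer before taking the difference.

-2243

In an octahedral site d² (HS) is t₂g² eg⁰, giving CFSE(oct) = -0.8Δo = -6728 cm⁻¹.
Tetrahedral: e² t₂⁰, CFSE = 2(−0.6) + 0(+0.4) = -1.2Δₜ = -1.2 × (4/9) × 8410 = -4485 cm⁻¹.
OSPE = CFSE(oct) − CFSE(tet) = -6728 − (-4485) = -2243 cm⁻¹.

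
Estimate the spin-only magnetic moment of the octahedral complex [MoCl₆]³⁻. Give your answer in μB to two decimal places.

Each Cl⁻ contributes -1; 6 × (-1) = -6. With overall charge -3, Mo is in the +3 oxidation state.
Mo sits in group 6; removing 3 electrons leaves Mo³⁺ with 6 − 3 = 3 d electrons.
Configuration: t₂g³ eg⁰ → 3 unpaired electrons.
μ(spin-only) = √[3(3+2)] = √15 ≈ 3.87 μB.

3.87 μB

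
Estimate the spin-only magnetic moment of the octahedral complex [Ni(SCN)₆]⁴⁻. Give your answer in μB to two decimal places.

2.83 μB

Each SCN⁻ contributes -1; 6 × (-1) = -6. With overall charge -4, Ni is in the +2 oxidation state.
Ni is in group 10, so Ni²⁺ is d⁸ (10 − 2 = 8).
Configuration: t2g^6 e_g^2 → 2 unpaired electrons.
μ(spin-only) = √[2(2+2)] = √8 ≈ 2.83 μB.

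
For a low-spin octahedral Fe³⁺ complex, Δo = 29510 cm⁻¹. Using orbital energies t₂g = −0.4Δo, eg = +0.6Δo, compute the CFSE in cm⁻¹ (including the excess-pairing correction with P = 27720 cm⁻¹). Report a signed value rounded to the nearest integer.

Fe sits in group 8; removing 3 electrons leaves Fe³⁺ with 8 − 3 = 5 d electrons.
Configuration: t₂g⁵ eg⁰.
Orbital CFSE = 5(-0.4) + 0(0.6) = -2.0Δo = -2.0 × 29510 = -59020 cm⁻¹.
Pairing penalty: 2 pairs vs 0 in the high-spin reference → 2 extra × P = 55440 cm⁻¹.
Net CFSE = -59020 + 55440 = -3580 cm⁻¹.

-3580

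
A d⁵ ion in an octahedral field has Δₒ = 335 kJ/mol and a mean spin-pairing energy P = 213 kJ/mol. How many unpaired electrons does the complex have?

With Δₒ > P the complex is low-spin.
That gives t2g^5 e_g^0.
Unpaired electrons: 1.

1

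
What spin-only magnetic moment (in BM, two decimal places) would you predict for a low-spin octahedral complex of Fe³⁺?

Fe sits in group 8; removing 3 electrons leaves Fe³⁺ with 8 − 3 = 5 d electrons.
Configuration: t₂g⁵ eg⁰ → 1 unpaired electron.
μ(spin-only) = √[1(1+2)] = √3 ≈ 1.73 BM.

1.73 BM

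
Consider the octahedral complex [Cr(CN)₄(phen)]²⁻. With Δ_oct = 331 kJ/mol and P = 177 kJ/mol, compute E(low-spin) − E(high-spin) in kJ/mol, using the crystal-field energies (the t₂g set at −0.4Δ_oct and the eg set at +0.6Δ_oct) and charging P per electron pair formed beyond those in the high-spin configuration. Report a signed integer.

Ligand charges: 4×(-1) from CN⁻ and 1×(+0) from phen sum to -4; with overall charge -2, Cr is +2.
Cr sits in group 6; removing 2 electrons leaves Cr²⁺ with 6 − 2 = 4 d electrons.
High-spin d⁴ fills as t₂g³ eg¹ with CFSE 3(−0.4) + 1(+0.6) = -0.6Δ_oct = -199 kJ/mol.
Low-spin: t₂g⁴ eg⁰, orbital CFSE = -1.6Δ_oct = -530 kJ/mol; plus 1 excess pair × P = +177 kJ/mol; total -353 kJ/mol.
Thus E(LS) − E(HS) = -154 kJ/mol.

-154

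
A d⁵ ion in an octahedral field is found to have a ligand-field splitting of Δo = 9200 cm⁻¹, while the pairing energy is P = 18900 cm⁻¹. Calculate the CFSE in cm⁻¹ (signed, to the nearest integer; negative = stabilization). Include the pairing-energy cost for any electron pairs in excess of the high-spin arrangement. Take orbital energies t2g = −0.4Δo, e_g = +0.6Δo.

Since Δo = 9200 cm⁻¹ < P = 18900 cm⁻¹, the complex adopts the high-spin configuration.
That gives t2g^3 e_g^2.
Orbital CFSE = 0.0Δo = 0.0 × 9200 = 0 cm⁻¹.
High-spin has no excess pairs, so no pairing correction applies.

0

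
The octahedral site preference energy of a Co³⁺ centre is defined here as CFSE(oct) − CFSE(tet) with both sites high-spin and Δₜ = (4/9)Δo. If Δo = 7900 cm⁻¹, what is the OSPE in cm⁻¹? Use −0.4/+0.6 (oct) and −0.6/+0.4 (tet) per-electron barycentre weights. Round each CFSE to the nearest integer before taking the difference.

Group 9 minus oxidation state +3 gives a d⁶ configuration for Co³⁺.
Octahedral high-spin t2g^4 e_g^2: CFSE = -0.4 × 7900 = -3160 cm⁻¹.
Tetrahedral e^3 t2^3 gives -0.6Δₜ = -0.6 × (4/9) × 7900 = -2107 cm⁻¹.
OSPE = CFSE(oct) − CFSE(tet) = -3160 − (-2107) = -1053 cm⁻¹.

-1053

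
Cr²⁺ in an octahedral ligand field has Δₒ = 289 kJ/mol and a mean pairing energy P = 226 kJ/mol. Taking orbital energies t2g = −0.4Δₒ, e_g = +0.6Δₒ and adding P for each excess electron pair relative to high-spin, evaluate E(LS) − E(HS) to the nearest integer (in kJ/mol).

-63

Cr²⁺: group 6, so d-count = 6 − 2 = 4.
High-spin d⁴ fills as t2g^3 e_g^1 with CFSE 3(−0.4) + 1(+0.6) = -0.6Δₒ = -173 kJ/mol.
Low-spin: t2g^4 e_g^0, orbital CFSE = -1.6Δₒ = -462 kJ/mol; plus 1 excess pair × P = +226 kJ/mol; total -236 kJ/mol.
Thus E(LS) − E(HS) = -63 kJ/mol.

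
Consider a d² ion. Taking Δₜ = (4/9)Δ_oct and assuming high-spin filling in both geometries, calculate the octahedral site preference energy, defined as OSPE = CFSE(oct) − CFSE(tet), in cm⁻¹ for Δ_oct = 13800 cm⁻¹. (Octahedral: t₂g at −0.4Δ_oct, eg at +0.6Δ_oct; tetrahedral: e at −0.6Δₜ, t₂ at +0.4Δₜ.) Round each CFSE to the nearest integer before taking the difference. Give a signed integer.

Octahedral (high-spin): t₂g² eg⁰, CFSE = 2(−0.4) + 0(+0.6) = -0.8Δ_oct = -0.8 × 13800 = -11040 cm⁻¹.
In a tetrahedral site the filling is e² t₂⁰: CFSE(tet) = -1.2Δₜ = -1.2 × (4/9)(13800) = -7360 cm⁻¹.
OSPE = CFSE(oct) − CFSE(tet) = -11040 − (-7360) = -3680 cm⁻¹.

-3680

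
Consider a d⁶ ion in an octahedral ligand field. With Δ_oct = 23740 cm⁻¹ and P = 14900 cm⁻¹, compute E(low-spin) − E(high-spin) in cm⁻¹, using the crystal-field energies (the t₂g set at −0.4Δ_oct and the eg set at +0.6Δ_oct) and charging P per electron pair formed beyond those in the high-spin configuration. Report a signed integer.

In the high-spin limit (t₂g⁴ eg²) the orbital term is -0.4Δ_oct = -9496 cm⁻¹, with no excess pairing.
For low-spin the configuration is t₂g⁶ eg⁰: orbital energy -2.4 × 23740 = -56976 cm⁻¹, and 2 additional pairs relative to high-spin add 29800 cm⁻¹, giving -27176 cm⁻¹.
The difference is -27176 − (-9496) = -17680 cm⁻¹, so low-spin lies lower.

-17680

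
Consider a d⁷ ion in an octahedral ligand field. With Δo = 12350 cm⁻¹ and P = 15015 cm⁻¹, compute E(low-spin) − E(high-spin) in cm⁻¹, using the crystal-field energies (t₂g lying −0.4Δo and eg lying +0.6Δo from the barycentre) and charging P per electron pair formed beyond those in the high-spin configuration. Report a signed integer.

In the high-spin limit (t₂g⁵ eg²) the orbital term is -0.8Δo = -9880 cm⁻¹, with no excess pairing.
Low-spin t₂g⁶ eg¹ gives -1.8Δo = -22230 cm⁻¹, but forming 1 extra pair costs 1P = 15015 cm⁻¹, so E(LS) = -22230 + 15015 = -7215 cm⁻¹.
The difference is -7215 − (-9880) = 2665 cm⁻¹, so high-spin lies lower.

2665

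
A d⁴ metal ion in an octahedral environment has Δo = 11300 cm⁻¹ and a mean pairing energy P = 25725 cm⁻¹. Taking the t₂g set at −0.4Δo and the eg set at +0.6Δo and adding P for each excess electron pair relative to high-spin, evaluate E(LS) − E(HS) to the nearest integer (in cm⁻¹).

High-spin d⁴ fills as t₂g³ eg¹ with CFSE 3(−0.4) + 1(+0.6) = -0.6Δo = -6780 cm⁻¹.
Low-spin t₂g⁴ eg⁰ gives -1.6Δo = -18080 cm⁻¹, but forming 1 extra pair costs 1P = 25725 cm⁻¹, so E(LS) = -18080 + 25725 = 7645 cm⁻¹.
The difference is 7645 − (-6780) = 14425 cm⁻¹, so high-spin lies lower.

14425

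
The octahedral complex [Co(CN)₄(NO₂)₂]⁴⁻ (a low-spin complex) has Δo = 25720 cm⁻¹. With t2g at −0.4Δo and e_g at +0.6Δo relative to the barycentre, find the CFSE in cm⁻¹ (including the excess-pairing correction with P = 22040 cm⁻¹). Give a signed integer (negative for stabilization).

Ligand charges: 4×(-1) from CN⁻ and 2×(-1) from NO₂⁻ sum to -6; with overall charge -4, Co is +2.
Co is in group 9, so Co²⁺ is d⁷ (9 − 2 = 7).
The d⁷ electrons fill as t2g^6 e_g^1.
The orbital stabilization is -1.8Δo = -1.8 × 25720 = -46296 cm⁻¹.
High-spin d⁷ would be t2g^5 e_g^2 with 2 pairs; low-spin has 3, so 1 excess pair costs +1P = +22040 cm⁻¹.
Combining: -46296 + 22040 = -24256 cm⁻¹.

-24256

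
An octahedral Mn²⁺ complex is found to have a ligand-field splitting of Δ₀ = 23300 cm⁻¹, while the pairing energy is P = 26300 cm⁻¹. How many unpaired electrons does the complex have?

Mn sits in group 7; removing 2 electrons leaves Mn²⁺ with 7 − 2 = 5 d electrons.
Δ₀ < P, so pairing is avoided: the ground state is high-spin.
Filling d⁵ accordingly: t2g^3 e_g^2.
Unpaired electrons: 5.

5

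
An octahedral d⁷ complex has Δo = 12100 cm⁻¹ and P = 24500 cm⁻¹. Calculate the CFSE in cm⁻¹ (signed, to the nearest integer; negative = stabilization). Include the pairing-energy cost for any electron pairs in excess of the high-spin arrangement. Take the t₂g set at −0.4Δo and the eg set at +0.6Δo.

With Δo < P the complex is high-spin.
Configuration: t₂g⁵ eg².
Orbital CFSE = -0.8Δo = -0.8 × 12100 = -9680 cm⁻¹.
High-spin has no excess pairs, so no pairing correction applies.

-9680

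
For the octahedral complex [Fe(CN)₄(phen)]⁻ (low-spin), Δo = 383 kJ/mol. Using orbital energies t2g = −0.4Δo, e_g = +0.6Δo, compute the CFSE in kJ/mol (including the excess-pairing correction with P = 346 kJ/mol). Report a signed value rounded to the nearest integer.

Ligand charges: 4×(-1) from CN⁻ and 1×(+0) from phen sum to -4; with overall charge -1, Fe is +3.
Group 8 minus oxidation state +3 gives a d⁵ configuration for Fe³⁺.
Electron filling gives t2g^5 e_g^0.
The orbital stabilization is -2.0Δo = -2.0 × 383 = -766 kJ/mol.
High-spin d⁵ would be t2g^3 e_g^2 with 0 pairs; low-spin has 2, so 2 excess pairs cost +2P = +692 kJ/mol.
Net CFSE = -766 + 692 = -74 kJ/mol.

-74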